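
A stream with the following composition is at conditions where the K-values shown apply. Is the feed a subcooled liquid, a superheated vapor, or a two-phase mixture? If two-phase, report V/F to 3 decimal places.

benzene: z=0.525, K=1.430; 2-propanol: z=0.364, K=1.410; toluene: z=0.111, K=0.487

ΣzᵢKᵢ = 1.318; Σzᵢ/Kᵢ = 0.853.
Since Σzᵢ/Kᵢ < 1 the mixture is above its dew point — single vapor phase.

superheated vapor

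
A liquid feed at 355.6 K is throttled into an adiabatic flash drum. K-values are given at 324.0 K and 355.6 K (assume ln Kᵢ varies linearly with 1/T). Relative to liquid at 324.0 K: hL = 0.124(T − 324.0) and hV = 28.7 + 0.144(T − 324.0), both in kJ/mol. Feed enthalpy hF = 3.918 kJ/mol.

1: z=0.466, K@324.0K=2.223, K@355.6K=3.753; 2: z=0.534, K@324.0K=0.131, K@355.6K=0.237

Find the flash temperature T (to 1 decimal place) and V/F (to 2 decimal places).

T = 325.9 K, V/F = 0.13

Adiabatic flash: solve Rachford–Rice at each trial T, then check hF = ψ·hV(T) + (1−ψ)·hL(T).
  T = 324.0 K: K = (2.223, 0.131), RR gives ψ = 0.100, H_out = 2.859 kJ/mol
  T = 355.6 K: K = (3.753, 0.237), RR gives ψ = 0.417, H_out = 16.143 kJ/mol
  T = 339.8 K: K = (2.924, 0.179), RR gives ψ = 0.290, H_out = 10.367 kJ/mol
  T = 331.9 K: K = (2.558, 0.154), RR gives ψ = 0.208, H_out = 6.974 kJ/mol
  T = 327.9 K: K = (2.384, 0.142), RR gives ψ = 0.157, H_out = 5.010 kJ/mol
  T = 325.9 K: K = (2.301, 0.136), RR gives ψ = 0.129, H_out = 3.941 kJ/mol
Linear interpolation between T = 324.0 (H_out = 2.859) and T = 325.9 (H_out = 3.941) on hF = 3.918 gives T ≈ 325.9 K, at which ψ = 0.13.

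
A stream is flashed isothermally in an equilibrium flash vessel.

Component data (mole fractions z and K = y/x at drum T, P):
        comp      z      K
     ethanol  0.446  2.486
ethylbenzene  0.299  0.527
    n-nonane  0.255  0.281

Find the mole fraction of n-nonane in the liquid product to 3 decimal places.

Material balance + equilibrium reduce to Σ zᵢ(Kᵢ−1)/(1+ψ(Kᵢ−1)) = 0.
Check two-phase: ΣzᵢKᵢ = 1.338 > 1 and Σzᵢ/Kᵢ = 1.654 > 1, so g(0) = 0.338 > 0 and g(1) = -0.654 < 0.
Newton iteration, ψ⁰ = 0.5:
  ψ = 0.500: g = -0.0912, g' = -0.760 → ψ = 0.380
  ψ = 0.380: g = -0.0011, g' = -0.751 → ψ = 0.379
Converged at ψ = 0.379.
Compositions from xᵢ = zᵢ/(1+ψ(Kᵢ−1)), yᵢ = Kᵢxᵢ:
  ethanol: x = 0.285, y = 0.710
  ethylbenzene: x = 0.364, y = 0.192
  n-nonane: x = 0.350, y = 0.098

x_n-nonane = 0.350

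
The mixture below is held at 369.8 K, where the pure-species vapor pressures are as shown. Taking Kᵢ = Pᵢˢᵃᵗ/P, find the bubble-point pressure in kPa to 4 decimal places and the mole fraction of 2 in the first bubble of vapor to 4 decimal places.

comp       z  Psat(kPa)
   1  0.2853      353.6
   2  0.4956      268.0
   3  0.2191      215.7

Pbub = 280.9627 kPa, y_2 = 0.4727

At the bubble point ψ → 0, so ΣzᵢKᵢ = 1 with Kᵢ = Pᵢˢᵃᵗ/P ⇒ P = ΣzᵢPᵢˢᵃᵗ.
P = 0.2853·353.6 + 0.4956·268.0 + 0.2191·215.7 = 280.9627 kPa
yᵢ = zᵢPᵢˢᵃᵗ/P ⇒ y_2 = 0.4956·268.0/280.9627 = 0.4727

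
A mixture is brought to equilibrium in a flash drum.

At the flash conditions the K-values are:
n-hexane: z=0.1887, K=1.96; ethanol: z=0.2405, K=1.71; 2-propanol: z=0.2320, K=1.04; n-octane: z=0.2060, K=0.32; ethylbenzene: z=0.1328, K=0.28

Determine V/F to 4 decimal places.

Iterate (Newton) starting at V/F = 0.44:
  V/F = 0.4400: g = -0.07325, g' = -0.4981 → V/F = 0.2929
  V/F = 0.2929: g = -0.00418, g' = -0.4485 → V/F = 0.2836
Converged at V/F = 0.2836.

V/F = 0.2836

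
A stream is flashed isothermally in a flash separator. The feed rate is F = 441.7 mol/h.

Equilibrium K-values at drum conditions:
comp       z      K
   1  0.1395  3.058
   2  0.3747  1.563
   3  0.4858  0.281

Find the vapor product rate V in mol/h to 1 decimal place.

Newton–Raphson from ψ = 0.43:
  ψ = 0.4300: g = -0.18346, g' = -0.7695 → ψ = 0.1916
  ψ = 0.1916: g = -0.00877, g' = -0.7385 → ψ = 0.1797
  ψ = 0.1797: g = 0.00003, g' = -0.7440 → ψ = 0.1798
Converged at ψ = 0.1798.
Then V = ψ·F = 0.1798·441.7 = 79.4 mol/h and L = F − V = 362.3 mol/h.

V = 79.4 mol/h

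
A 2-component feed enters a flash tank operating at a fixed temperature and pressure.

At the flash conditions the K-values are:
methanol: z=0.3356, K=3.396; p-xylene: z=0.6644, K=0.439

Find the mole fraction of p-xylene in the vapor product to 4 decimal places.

y_p-xylene = 0.3557

Rachford–Rice: g(ψ) = Σ zᵢ(Kᵢ−1)/(1+ψ(Kᵢ−1)) = 0.
Feasibility: ΣzᵢKᵢ = 1.4314, Σzᵢ/Kᵢ = 1.6123 — both > 1, two phases present.
Binary case is linear: z₁(K₁−1)(1+ψ(K₂−1)) + z₂(K₂−1)(1+ψ(K₁−1)) = 0
⇒ ψ = [z₁(K₁−1)+z₂(K₂−1)] / [−(K₁−1)(K₂−1)] = 0.43137/1.34416 = 0.3209
Compositions from xᵢ = zᵢ/(1+ψ(Kᵢ−1)), yᵢ = Kᵢxᵢ:
  methanol: x = 0.1897, y = 0.6443
  p-xylene: x = 0.8103, y = 0.3557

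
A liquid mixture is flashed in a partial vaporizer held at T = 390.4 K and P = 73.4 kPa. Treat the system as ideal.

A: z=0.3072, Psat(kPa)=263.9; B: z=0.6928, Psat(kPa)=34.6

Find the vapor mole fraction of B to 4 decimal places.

y_B = 0.3916

Raoult's law: Kᵢ = Pᵢˢᵃᵗ/P = Pᵢˢᵃᵗ/73.4.
  K_A = 263.9/73.4 = 3.595368, K_B = 34.6/73.4 = 0.471390
Binary case is linear: z₁(K₁−1)(1+ψ(K₂−1)) + z₂(K₂−1)(1+ψ(K₁−1)) = 0
⇒ ψ = [z₁(K₁−1)+z₂(K₂−1)] / [−(K₁−1)(K₂−1)] = 0.43108/1.37194 = 0.3142
Compositions from xᵢ = zᵢ/(1+ψ(Kᵢ−1)), yᵢ = Kᵢxᵢ:
  A: x = 0.1692, y = 0.6084
  B: x = 0.8308, y = 0.3916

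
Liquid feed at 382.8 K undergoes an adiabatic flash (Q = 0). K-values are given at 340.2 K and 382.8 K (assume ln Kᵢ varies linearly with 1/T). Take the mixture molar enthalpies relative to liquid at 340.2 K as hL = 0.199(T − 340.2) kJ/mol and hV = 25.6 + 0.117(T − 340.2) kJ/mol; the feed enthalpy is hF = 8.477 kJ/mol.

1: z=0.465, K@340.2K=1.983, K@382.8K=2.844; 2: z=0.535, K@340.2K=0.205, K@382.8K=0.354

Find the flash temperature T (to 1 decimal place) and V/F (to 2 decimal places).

Adiabatic flash: solve Rachford–Rice at each trial T, then check hF = ψ·hV(T) + (1−ψ)·hL(T).
  T = 340.2 K: K = (1.983, 0.205), RR gives ψ = 0.041, H_out = 1.041 kJ/mol
  T = 382.8 K: K = (2.844, 0.354), RR gives ψ = 0.430, H_out = 17.976 kJ/mol
  T = 361.5 K: K = (2.400, 0.274), RR gives ψ = 0.258, H_out = 10.397 kJ/mol
  T = 350.9 K: K = (2.189, 0.238), RR gives ψ = 0.160, H_out = 6.093 kJ/mol
  T = 356.2 K: K = (2.294, 0.256), RR gives ψ = 0.211, H_out = 8.311 kJ/mol
  T = 358.9 K: K = (2.348, 0.265), RR gives ψ = 0.235, H_out = 9.388 kJ/mol
  T = 357.5 K: K = (2.320, 0.260), RR gives ψ = 0.223, H_out = 8.834 kJ/mol
Linear interpolation between T = 356.2 (H_out = 8.311) and T = 357.5 (H_out = 8.834) on hF = 8.477 gives T ≈ 356.6 K, at which ψ = 0.21.

T = 356.6 K, V/F = 0.21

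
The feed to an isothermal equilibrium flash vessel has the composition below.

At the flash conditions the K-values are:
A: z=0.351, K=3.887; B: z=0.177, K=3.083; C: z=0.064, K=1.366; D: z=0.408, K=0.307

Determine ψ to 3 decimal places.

ψ = 0.662

Let ψ = V/F and solve Σ zᵢ(Kᵢ−1)/(1+ψ(Kᵢ−1)) = 0.
Feasibility: ΣzᵢKᵢ = 2.123, Σzᵢ/Kᵢ = 1.524 — both > 1, two phases present.
Newton–Raphson from ψ = 0.5:
  ψ = 0.500: g = 0.1824, g' = -1.139 → ψ = 0.660
  ψ = 0.660: g = 0.0016, g' = -1.154 → ψ = 0.662
Converged at ψ = 0.662.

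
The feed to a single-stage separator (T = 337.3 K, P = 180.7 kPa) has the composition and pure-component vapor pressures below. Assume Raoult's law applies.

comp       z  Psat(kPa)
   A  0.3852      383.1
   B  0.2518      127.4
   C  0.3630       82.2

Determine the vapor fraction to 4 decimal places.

Raoult's law: Kᵢ = Pᵢˢᵃᵗ/P = Pᵢˢᵃᵗ/180.7.
  K_A = 383.1/180.7 = 2.120089, K_B = 127.4/180.7 = 0.705036, K_C = 82.2/180.7 = 0.454898
Rachford–Rice: g(ψ) = Σ zᵢ(Kᵢ−1)/(1+ψ(Kᵢ−1)) = 0.
Feasibility: ΣzᵢKᵢ = 1.1593, Σzᵢ/Kᵢ = 1.3368 — both > 1, two phases present.
Newton iteration, ψ⁰ = 0.62:
  ψ = 0.6200: g = -0.13515, g' = -0.4472 → ψ = 0.3178
  ψ = 0.3178: g = -0.00310, g' = -0.4473 → ψ = 0.3109
Converged at ψ = 0.3109.

ψ = 0.3109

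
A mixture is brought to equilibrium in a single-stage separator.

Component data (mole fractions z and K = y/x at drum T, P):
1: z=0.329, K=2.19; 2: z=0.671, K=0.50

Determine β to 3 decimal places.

Material balance + equilibrium reduce to Σ zᵢ(Kᵢ−1)/(1+β(Kᵢ−1)) = 0.
Check two-phase: ΣzᵢKᵢ = 1.056 > 1 and Σzᵢ/Kᵢ = 1.492 > 1, so g(0) = 0.056 > 0 and g(1) = -0.492 < 0.
Binary case is linear: z₁(K₁−1)(1+β(K₂−1)) + z₂(K₂−1)(1+β(K₁−1)) = 0
⇒ β = [z₁(K₁−1)+z₂(K₂−1)] / [−(K₁−1)(K₂−1)] = 0.0560/0.5950 = 0.094

β = 0.094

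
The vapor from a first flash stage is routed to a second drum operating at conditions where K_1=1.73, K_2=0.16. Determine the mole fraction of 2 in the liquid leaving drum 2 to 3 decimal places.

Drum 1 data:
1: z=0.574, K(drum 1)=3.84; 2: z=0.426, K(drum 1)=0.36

Drum 1:
Rachford–Rice: g(ψ₁) = Σ zᵢ(Kᵢ−1)/(1+ψ₁(Kᵢ−1)) = 0.
Check two-phase: ΣzᵢKᵢ = 2.358 > 1 and Σzᵢ/Kᵢ = 1.333 > 1, so g(0) = 1.358 > 0 and g(1) = -0.333 < 0.
Binary case is linear: z₁(K₁−1)(1+ψ₁(K₂−1)) + z₂(K₂−1)(1+ψ₁(K₁−1)) = 0
⇒ ψ₁ = [z₁(K₁−1)+z₂(K₂−1)] / [−(K₁−1)(K₂−1)] = 1.3575/1.8176 = 0.747
Drum-1 compositions:
  1: x = 0.184, y = 0.706
  2: x = 0.816, y = 0.294
Drum-2 feed = drum-1 vapor: z₂ = (0.7062, 0.2938).
Drum 2:
Let ψ₂ = V/F and solve Σ zᵢ(Kᵢ−1)/(1+ψ₂(Kᵢ−1)) = 0.
Check two-phase: ΣzᵢKᵢ = 1.269 > 1 and Σzᵢ/Kᵢ = 2.244 > 1, so g(0) = 0.269 > 0 and g(1) = -1.244 < 0.
Binary case is linear: z₁(K₁−1)(1+ψ₂(K₂−1)) + z₂(K₂−1)(1+ψ₂(K₁−1)) = 0
⇒ ψ₂ = [z₁(K₁−1)+z₂(K₂−1)] / [−(K₁−1)(K₂−1)] = 0.2687/0.6132 = 0.438
  1: x = 0.535, y = 0.926
  2: x = 0.465, y = 0.074

x_2 (drum 2) = 0.465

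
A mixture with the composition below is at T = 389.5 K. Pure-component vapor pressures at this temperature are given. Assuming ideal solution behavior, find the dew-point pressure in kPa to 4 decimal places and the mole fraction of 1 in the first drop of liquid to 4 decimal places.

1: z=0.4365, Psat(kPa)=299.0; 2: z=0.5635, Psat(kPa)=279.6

At the dew point ψ → 1, so Σzᵢ/Kᵢ = 1 with Kᵢ = Pᵢˢᵃᵗ/P ⇒ 1/P = Σzᵢ/Pᵢˢᵃᵗ.
1/P = 0.4365/299.0 + 0.5635/279.6 = 0.0034752 ⇒ P = 287.7495 kPa
xᵢ = zᵢP/Pᵢˢᵃᵗ ⇒ x_1 = 0.4365·287.7495/299.0 = 0.4201

Pdew = 287.7495 kPa, x_1 = 0.4201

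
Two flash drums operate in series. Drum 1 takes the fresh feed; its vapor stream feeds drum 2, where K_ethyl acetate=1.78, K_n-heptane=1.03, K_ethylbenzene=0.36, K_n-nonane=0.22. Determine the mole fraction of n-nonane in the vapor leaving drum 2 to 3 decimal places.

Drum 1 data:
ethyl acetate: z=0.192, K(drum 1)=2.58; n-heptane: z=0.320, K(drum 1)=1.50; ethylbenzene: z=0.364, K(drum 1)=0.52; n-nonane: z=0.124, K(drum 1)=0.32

Drum 1:
Iterate (Newton) starting at ψ₁ = 0.54:
  ψ₁ = 0.540: g = -0.0794, g' = -0.485 → ψ₁ = 0.376
  ψ₁ = 0.376: g = -0.0016, g' = -0.474 → ψ₁ = 0.373
Converged at ψ₁ = 0.373.
Drum-1 compositions:
  ethyl acetate: x = 0.121, y = 0.312
  n-heptane: x = 0.270, y = 0.405
  ethylbenzene: x = 0.443, y = 0.231
  n-nonane: x = 0.166, y = 0.053
Drum-2 feed = drum-1 vapor: z₂ = (0.3117, 0.4046, 0.2305, 0.0532).
Drum 2:
Material balance + equilibrium reduce to Σ zᵢ(Kᵢ−1)/(1+ψ₂(Kᵢ−1)) = 0.
Feasibility: ΣzᵢKᵢ = 1.066, Σzᵢ/Kᵢ = 1.450 — both > 1, two phases present.
Newton–Raphson from ψ₂ = 0.5:
  ψ₂ = 0.500: g = -0.0981, g' = -0.390 → ψ₂ = 0.248
  ψ₂ = 0.248: g = -0.0111, g' = -0.317 → ψ₂ = 0.213
Converged at ψ₂ = 0.213.
  ethyl acetate: x = 0.267, y = 0.476
  n-heptane: x = 0.402, y = 0.414
  ethylbenzene: x = 0.267, y = 0.096
  n-nonane: x = 0.064, y = 0.014

y_n-nonane (drum 2) = 0.014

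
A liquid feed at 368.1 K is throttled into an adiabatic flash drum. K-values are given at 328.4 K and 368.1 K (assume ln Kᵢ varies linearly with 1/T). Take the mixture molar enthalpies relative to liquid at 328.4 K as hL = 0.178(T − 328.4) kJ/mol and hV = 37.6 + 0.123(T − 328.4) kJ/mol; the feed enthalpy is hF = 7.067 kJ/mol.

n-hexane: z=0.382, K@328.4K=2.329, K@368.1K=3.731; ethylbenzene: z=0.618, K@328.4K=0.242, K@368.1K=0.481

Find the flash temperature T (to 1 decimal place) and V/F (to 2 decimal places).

T = 337.0 K, V/F = 0.15

Adiabatic flash: solve Rachford–Rice at each trial T, then check hF = ψ·hV(T) + (1−ψ)·hL(T).
  T = 328.4 K: K = (2.329, 0.242), RR gives ψ = 0.039, H_out = 1.464 kJ/mol
  T = 368.1 K: K = (3.731, 0.481), RR gives ψ = 0.510, H_out = 25.120 kJ/mol
  T = 348.2 K: K = (2.986, 0.348), RR gives ψ = 0.274, H_out = 13.541 kJ/mol
  T = 338.3 K: K = (2.647, 0.292), RR gives ψ = 0.164, H_out = 7.837 kJ/mol
  T = 333.4 K: K = (2.487, 0.266), RR gives ψ = 0.105, H_out = 4.807 kJ/mol
  T = 335.9 K: K = (2.568, 0.279), RR gives ψ = 0.136, H_out = 6.377 kJ/mol
Linear interpolation between T = 335.9 (H_out = 6.377) and T = 338.3 (H_out = 7.837) on hF = 7.067 gives T ≈ 337.0 K, at which ψ = 0.15.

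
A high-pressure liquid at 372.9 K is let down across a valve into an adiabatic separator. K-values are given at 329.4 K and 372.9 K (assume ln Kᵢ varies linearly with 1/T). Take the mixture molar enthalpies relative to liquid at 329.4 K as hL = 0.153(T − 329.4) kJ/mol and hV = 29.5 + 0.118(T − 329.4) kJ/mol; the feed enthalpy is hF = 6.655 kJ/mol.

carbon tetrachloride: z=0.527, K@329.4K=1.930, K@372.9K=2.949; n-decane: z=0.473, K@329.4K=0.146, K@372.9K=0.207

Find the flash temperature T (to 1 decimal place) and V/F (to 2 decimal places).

Adiabatic flash: solve Rachford–Rice at each trial T, then check hF = ψ·hV(T) + (1−ψ)·hL(T).
  T = 329.4 K: K = (1.930, 0.146), RR gives ψ = 0.108, H_out = 3.201 kJ/mol
  T = 372.9 K: K = (2.949, 0.207), RR gives ψ = 0.422, H_out = 18.459 kJ/mol
  T = 351.1 K: K = (2.416, 0.176), RR gives ψ = 0.305, H_out = 12.094 kJ/mol
  T = 340.2 K: K = (2.166, 0.161), RR gives ψ = 0.222, H_out = 8.122 kJ/mol
  T = 334.8 K: K = (2.047, 0.153), RR gives ψ = 0.170, H_out = 5.820 kJ/mol
  T = 337.5 K: K = (2.106, 0.157), RR gives ψ = 0.197, H_out = 7.005 kJ/mol
  T = 336.1 K: K = (2.075, 0.155), RR gives ψ = 0.184, H_out = 6.400 kJ/mol
Linear interpolation between T = 336.1 (H_out = 6.400) and T = 337.5 (H_out = 7.005) on hF = 6.655 gives T ≈ 336.7 K, at which ψ = 0.19.

T = 336.7 K, V/F = 0.19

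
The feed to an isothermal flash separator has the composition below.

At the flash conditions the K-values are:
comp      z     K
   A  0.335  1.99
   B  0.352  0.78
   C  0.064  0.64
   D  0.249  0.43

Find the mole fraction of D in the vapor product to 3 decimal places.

y_D = 0.123

Rachford–Rice: g(ψ) = Σ zᵢ(Kᵢ−1)/(1+ψ(Kᵢ−1)) = 0.
Feasibility: ΣzᵢKᵢ = 1.089, Σzᵢ/Kᵢ = 1.299 — both > 1, two phases present.
Iterate (Newton) starting at ψ = 0.38:
  ψ = 0.380: g = -0.0514, g' = -0.337 → ψ = 0.227
  ψ = 0.227: g = 0.0010, g' = -0.354 → ψ = 0.230
Converged at ψ = 0.230.
Compositions from xᵢ = zᵢ/(1+ψ(Kᵢ−1)), yᵢ = Kᵢxᵢ:
  A: x = 0.273, y = 0.543
  B: x = 0.371, y = 0.289
  C: x = 0.070, y = 0.045
  D: x = 0.287, y = 0.123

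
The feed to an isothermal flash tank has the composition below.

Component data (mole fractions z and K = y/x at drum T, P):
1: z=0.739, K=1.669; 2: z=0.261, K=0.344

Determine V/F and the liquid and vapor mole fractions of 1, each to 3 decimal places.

V/F = 0.736, x_1 = 0.495, y_1 = 0.826

Rachford–Rice: g(V/F) = Σ zᵢ(Kᵢ−1)/(1+V/F(Kᵢ−1)) = 0.
Check two-phase: ΣzᵢKᵢ = 1.323 > 1 and Σzᵢ/Kᵢ = 1.202 > 1, so g(0) = 0.323 > 0 and g(1) = -0.202 < 0.
Newton–Raphson from V/F = 0.57:
  V/F = 0.570: g = 0.0844, g' = -0.460 → V/F = 0.754
  V/F = 0.754: g = -0.0099, g' = -0.585 → V/F = 0.737
  V/F = 0.737: g = -0.0001, g' = -0.569 → V/F = 0.736
Converged at V/F = 0.736.
Compositions from xᵢ = zᵢ/(1+V/F(Kᵢ−1)), yᵢ = Kᵢxᵢ:
  1: x = 0.495, y = 0.826
  2: x = 0.505, y = 0.174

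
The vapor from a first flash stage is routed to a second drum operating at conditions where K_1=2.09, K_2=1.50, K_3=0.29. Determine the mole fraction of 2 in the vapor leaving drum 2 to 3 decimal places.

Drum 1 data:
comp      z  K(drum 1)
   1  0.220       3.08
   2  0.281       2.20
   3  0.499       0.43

y_2 (drum 2) = 0.438

Drum 1:
Newton–Raphson from ψ₁ = 0.5:
  ψ₁ = 0.500: g = 0.0373, g' = -0.704 → ψ₁ = 0.553
Converged at ψ₁ = 0.553.
Drum-1 compositions:
  1: x = 0.102, y = 0.315
  2: x = 0.169, y = 0.372
  3: x = 0.729, y = 0.313
Drum-2 feed = drum-1 vapor: z₂ = (0.3151, 0.3715, 0.3134).
Drum 2:
Rachford–Rice: g(ψ₂) = Σ zᵢ(Kᵢ−1)/(1+ψ₂(Kᵢ−1)) = 0.
Check two-phase: ΣzᵢKᵢ = 1.307 > 1 and Σzᵢ/Kᵢ = 1.479 > 1, so g(0) = 0.307 > 0 and g(1) = -0.479 < 0.
Newton–Raphson from ψ₂ = 0.66:
  ψ₂ = 0.660: g = -0.0793, g' = -0.739 → ψ₂ = 0.553
  ψ₂ = 0.553: g = -0.0063, g' = -0.631 → ψ₂ = 0.543
Converged at ψ₂ = 0.543.
  1: x = 0.198, y = 0.414
  2: x = 0.292, y = 0.438
  3: x = 0.510, y = 0.148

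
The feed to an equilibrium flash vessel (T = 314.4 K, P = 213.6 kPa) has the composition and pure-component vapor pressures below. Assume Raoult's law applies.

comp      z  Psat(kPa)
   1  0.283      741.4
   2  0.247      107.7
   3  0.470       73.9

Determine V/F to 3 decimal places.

V/F = 0.181

Raoult's law: Kᵢ = Pᵢˢᵃᵗ/P = Pᵢˢᵃᵗ/213.6.
  K_1 = 741.4/213.6 = 3.47097, K_2 = 107.7/213.6 = 0.50421, K_3 = 73.9/213.6 = 0.34597
Material balance + equilibrium reduce to Σ zᵢ(Kᵢ−1)/(1+V/F(Kᵢ−1)) = 0.
Feasibility: ΣzᵢKᵢ = 1.269, Σzᵢ/Kᵢ = 1.930 — both > 1, two phases present.
Newton iteration, V/F⁰ = 0.56:
  V/F = 0.560: g = -0.3612, g' = -0.921 → V/F = 0.168
  V/F = 0.168: g = 0.0155, g' = -1.189 → V/F = 0.181
Converged at V/F = 0.181.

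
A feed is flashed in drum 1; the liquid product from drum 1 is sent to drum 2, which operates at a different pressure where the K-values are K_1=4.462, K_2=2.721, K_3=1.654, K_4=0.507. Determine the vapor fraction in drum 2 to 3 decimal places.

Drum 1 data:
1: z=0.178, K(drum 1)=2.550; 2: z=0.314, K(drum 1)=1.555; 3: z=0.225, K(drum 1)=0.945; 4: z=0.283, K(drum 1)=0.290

Drum 1:
Newton iteration, ψ₁⁰ = 0.54:
  ψ₁ = 0.540: g = -0.0543, g' = -0.560 → ψ₁ = 0.443
  ψ₁ = 0.443: g = -0.0023, g' = -0.517 → ψ₁ = 0.438
Converged at ψ₁ = 0.438.
Drum-1 compositions:
  1: x = 0.106, y = 0.270
  2: x = 0.253, y = 0.393
  3: x = 0.231, y = 0.218
  4: x = 0.411, y = 0.119
Drum-2 feed = drum-1 liquid: z₂ = (0.1060, 0.2525, 0.2306, 0.4109).
Drum 2:
Rachford–Rice: g(ψ₂) = Σ zᵢ(Kᵢ−1)/(1+ψ₂(Kᵢ−1)) = 0.
Check two-phase: ΣzᵢKᵢ = 1.750 > 1 and Σzᵢ/Kᵢ = 1.066 > 1, so g(0) = 0.750 > 0 and g(1) = -0.066 < 0.
Newton iteration, ψ₂⁰ = 0.56:
  ψ₂ = 0.560: g = 0.1767, g' = -0.584 → ψ₂ = 0.862
  ψ₂ = 0.862: g = 0.0110, g' = -0.544 → ψ₂ = 0.883
Converged at ψ₂ = 0.883.
  1: x = 0.026, y = 0.117
  2: x = 0.100, y = 0.273
  3: x = 0.146, y = 0.242
  4: x = 0.727, y = 0.369

V/F (drum 2) = 0.883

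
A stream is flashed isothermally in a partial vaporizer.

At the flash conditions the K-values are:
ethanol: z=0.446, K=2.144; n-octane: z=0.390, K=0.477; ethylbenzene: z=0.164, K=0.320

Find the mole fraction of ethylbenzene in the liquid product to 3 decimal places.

x_ethylbenzene = 0.205

Let β = V/F and solve Σ zᵢ(Kᵢ−1)/(1+β(Kᵢ−1)) = 0.
Check two-phase: ΣzᵢKᵢ = 1.195 > 1 and Σzᵢ/Kᵢ = 1.538 > 1, so g(0) = 0.195 > 0 and g(1) = -0.538 < 0.
Newton–Raphson from β = 0.5:
  β = 0.500: g = -0.1206, g' = -0.606 → β = 0.301
  β = 0.301: g = -0.0027, g' = -0.593 → β = 0.296
Converged at β = 0.296.
Compositions from xᵢ = zᵢ/(1+β(Kᵢ−1)), yᵢ = Kᵢxᵢ:
  ethanol: x = 0.333, y = 0.714
  n-octane: x = 0.462, y = 0.220
  ethylbenzene: x = 0.205, y = 0.066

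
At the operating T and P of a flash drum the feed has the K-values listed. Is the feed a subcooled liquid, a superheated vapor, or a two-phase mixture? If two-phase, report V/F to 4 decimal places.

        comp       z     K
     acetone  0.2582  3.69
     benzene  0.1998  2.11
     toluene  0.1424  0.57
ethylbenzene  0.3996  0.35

two-phase, V/F = 0.4720

ΣzᵢKᵢ = 1.5954; Σzᵢ/Kᵢ = 1.5562.
Both exceed 1, so a two-phase solution exists.
Let ψ = V/F and solve Σ zᵢ(Kᵢ−1)/(1+ψ(Kᵢ−1)) = 0.
Newton–Raphson from ψ = 0.49:
  ψ = 0.4900: g = -0.01544, g' = -0.8567 → ψ = 0.4720
Converged at ψ = 0.4720.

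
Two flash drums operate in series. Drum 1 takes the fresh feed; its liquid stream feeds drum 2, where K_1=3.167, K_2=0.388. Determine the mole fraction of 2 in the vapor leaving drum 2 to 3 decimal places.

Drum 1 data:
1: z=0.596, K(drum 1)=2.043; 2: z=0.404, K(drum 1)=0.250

Drum 1:
Binary case is linear: z₁(K₁−1)(1+ψ₁(K₂−1)) + z₂(K₂−1)(1+ψ₁(K₁−1)) = 0
⇒ ψ₁ = [z₁(K₁−1)+z₂(K₂−1)] / [−(K₁−1)(K₂−1)] = 0.3186/0.7823 = 0.407
Drum-1 compositions:
  1: x = 0.418, y = 0.855
  2: x = 0.582, y = 0.145
Drum-2 feed = drum-1 liquid: z₂ = (0.4183, 0.5817).
Drum 2:
Let ψ₂ = V/F and solve Σ zᵢ(Kᵢ−1)/(1+ψ₂(Kᵢ−1)) = 0.
Check two-phase: ΣzᵢKᵢ = 1.550 > 1 and Σzᵢ/Kᵢ = 1.631 > 1, so g(0) = 0.550 > 0 and g(1) = -0.631 < 0.
Newton iteration, ψ₂⁰ = 0.5:
  ψ₂ = 0.500: g = -0.0779, g' = -0.905 → ψ₂ = 0.414
  ψ₂ = 0.414: g = 0.0011, g' = -0.937 → ψ₂ = 0.415
Converged at ψ₂ = 0.415.
  1: x = 0.220, y = 0.697
  2: x = 0.780, y = 0.303

y_2 (drum 2) = 0.303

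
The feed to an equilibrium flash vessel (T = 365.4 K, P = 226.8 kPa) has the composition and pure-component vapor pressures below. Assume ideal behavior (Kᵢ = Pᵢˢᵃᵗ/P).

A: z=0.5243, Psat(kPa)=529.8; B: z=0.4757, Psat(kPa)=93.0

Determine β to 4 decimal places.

β = 0.5327

Raoult's law: Kᵢ = Pᵢˢᵃᵗ/P = Pᵢˢᵃᵗ/226.8.
  K_A = 529.8/226.8 = 2.335979, K_B = 93.0/226.8 = 0.410053
Binary case is linear: z₁(K₁−1)(1+β(K₂−1)) + z₂(K₂−1)(1+β(K₁−1)) = 0
⇒ β = [z₁(K₁−1)+z₂(K₂−1)] / [−(K₁−1)(K₂−1)] = 0.41982/0.78816 = 0.5327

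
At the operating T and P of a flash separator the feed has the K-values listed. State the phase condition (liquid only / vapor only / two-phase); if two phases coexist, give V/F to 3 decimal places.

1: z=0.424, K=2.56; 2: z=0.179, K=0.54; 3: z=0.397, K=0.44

two-phase, V/F = 0.431

ΣzᵢKᵢ = 1.357; Σzᵢ/Kᵢ = 1.399.
Both exceed 1, so a two-phase solution exists.
Newton–Raphson from ψ = 0.5:
  ψ = 0.500: g = -0.0441, g' = -0.630 → ψ = 0.430
  ψ = 0.430: g = 0.0004, g' = -0.645 → ψ = 0.431
Converged at ψ = 0.431.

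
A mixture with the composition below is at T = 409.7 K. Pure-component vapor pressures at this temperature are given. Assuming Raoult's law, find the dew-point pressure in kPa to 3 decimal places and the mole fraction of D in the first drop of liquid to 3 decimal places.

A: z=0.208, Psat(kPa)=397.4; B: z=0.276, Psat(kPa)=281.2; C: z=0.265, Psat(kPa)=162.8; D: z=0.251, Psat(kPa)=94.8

At the dew point ψ → 1, so Σzᵢ/Kᵢ = 1 with Kᵢ = Pᵢˢᵃᵗ/P ⇒ 1/P = Σzᵢ/Pᵢˢᵃᵗ.
1/P = 0.208/397.4 + 0.276/281.2 + 0.265/162.8 + 0.251/94.8 = 0.005780 ⇒ P = 173.000 kPa
xᵢ = zᵢP/Pᵢˢᵃᵗ ⇒ x_D = 0.251·173.000/94.8 = 0.458

Pdew = 173.000 kPa, x_D = 0.458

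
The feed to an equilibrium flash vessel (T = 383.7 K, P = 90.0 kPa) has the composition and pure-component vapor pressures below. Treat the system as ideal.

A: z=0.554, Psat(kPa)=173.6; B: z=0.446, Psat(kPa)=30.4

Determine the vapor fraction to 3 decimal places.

Raoult's law: Kᵢ = Pᵢˢᵃᵗ/P = Pᵢˢᵃᵗ/90.0.
  K_A = 173.6/90.0 = 1.92889, K_B = 30.4/90.0 = 0.33778
Material balance + equilibrium reduce to Σ zᵢ(Kᵢ−1)/(1+ψ(Kᵢ−1)) = 0.
Feasibility: ΣzᵢKᵢ = 1.219, Σzᵢ/Kᵢ = 1.608 — both > 1, two phases present.
Binary case is linear: z₁(K₁−1)(1+ψ(K₂−1)) + z₂(K₂−1)(1+ψ(K₁−1)) = 0
⇒ ψ = [z₁(K₁−1)+z₂(K₂−1)] / [−(K₁−1)(K₂−1)] = 0.2193/0.6151 = 0.356

ψ = 0.356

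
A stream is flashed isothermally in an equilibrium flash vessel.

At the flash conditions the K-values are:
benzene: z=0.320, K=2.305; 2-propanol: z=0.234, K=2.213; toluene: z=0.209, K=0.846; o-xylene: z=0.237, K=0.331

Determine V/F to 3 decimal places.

Iterate (Newton) starting at V/F = 0.5:
  V/F = 0.500: g = 0.1563, g' = -0.578 → V/F = 0.770
  V/F = 0.770: g = -0.0086, g' = -0.685 → V/F = 0.758
Converged at V/F = 0.758.

V/F = 0.758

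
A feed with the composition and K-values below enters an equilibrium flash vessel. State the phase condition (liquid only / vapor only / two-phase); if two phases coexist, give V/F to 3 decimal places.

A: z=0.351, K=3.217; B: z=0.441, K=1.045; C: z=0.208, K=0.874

ΣzᵢKᵢ = 1.772; Σzᵢ/Kᵢ = 0.769.
Since Σzᵢ/Kᵢ < 1 the mixture is above its dew point — single vapor phase.

vapor only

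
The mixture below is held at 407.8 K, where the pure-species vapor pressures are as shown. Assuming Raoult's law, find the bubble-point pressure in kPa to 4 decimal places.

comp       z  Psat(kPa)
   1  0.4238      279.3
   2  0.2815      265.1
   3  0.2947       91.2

Pbub = 219.8696 kPa

At the bubble point ψ → 0, so ΣzᵢKᵢ = 1 with Kᵢ = Pᵢˢᵃᵗ/P ⇒ P = ΣzᵢPᵢˢᵃᵗ.
P = 0.4238·279.3 + 0.2815·265.1 + 0.2947·91.2 = 219.8696 kPa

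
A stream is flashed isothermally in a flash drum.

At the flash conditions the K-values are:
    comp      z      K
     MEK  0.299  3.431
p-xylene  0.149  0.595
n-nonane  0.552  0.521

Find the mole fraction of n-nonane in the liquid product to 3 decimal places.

Rachford–Rice: g(β) = Σ zᵢ(Kᵢ−1)/(1+β(Kᵢ−1)) = 0.
Feasibility: ΣzᵢKᵢ = 1.402, Σzᵢ/Kᵢ = 1.397 — both > 1, two phases present.
Iterate (Newton) starting at β = 0.5:
  β = 0.500: g = -0.0953, g' = -0.617 → β = 0.346
  β = 0.346: g = 0.0079, g' = -0.737 → β = 0.356
  β = 0.356: g = 0.0001, g' = -0.725 → β = 0.357
Converged at β = 0.357.
Compositions from xᵢ = zᵢ/(1+β(Kᵢ−1)), yᵢ = Kᵢxᵢ:
  MEK: x = 0.160, y = 0.550
  p-xylene: x = 0.174, y = 0.104
  n-nonane: x = 0.666, y = 0.347

x_n-nonane = 0.666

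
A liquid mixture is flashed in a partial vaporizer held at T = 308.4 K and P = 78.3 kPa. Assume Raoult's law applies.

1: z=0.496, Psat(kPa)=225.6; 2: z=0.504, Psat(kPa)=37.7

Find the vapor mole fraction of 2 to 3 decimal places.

y_2 = 0.377

Raoult's law: Kᵢ = Pᵢˢᵃᵗ/P = Pᵢˢᵃᵗ/78.3.
  K_1 = 225.6/78.3 = 2.88123, K_2 = 37.7/78.3 = 0.48148
Rachford–Rice: g(V/F) = Σ zᵢ(Kᵢ−1)/(1+V/F(Kᵢ−1)) = 0.
Feasibility: ΣzᵢKᵢ = 1.672, Σzᵢ/Kᵢ = 1.219 — both > 1, two phases present.
Binary case is linear: z₁(K₁−1)(1+V/F(K₂−1)) + z₂(K₂−1)(1+V/F(K₁−1)) = 0
⇒ V/F = [z₁(K₁−1)+z₂(K₂−1)] / [−(K₁−1)(K₂−1)] = 0.6718/0.9755 = 0.689
Compositions from xᵢ = zᵢ/(1+V/F(Kᵢ−1)), yᵢ = Kᵢxᵢ:
  1: x = 0.216, y = 0.623
  2: x = 0.784, y = 0.377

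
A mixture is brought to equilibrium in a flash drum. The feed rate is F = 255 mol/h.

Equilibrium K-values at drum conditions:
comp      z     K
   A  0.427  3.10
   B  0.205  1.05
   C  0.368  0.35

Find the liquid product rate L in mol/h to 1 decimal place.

L = 97.3 mol/h

Material balance + equilibrium reduce to Σ zᵢ(Kᵢ−1)/(1+β(Kᵢ−1)) = 0.
Check two-phase: ΣzᵢKᵢ = 1.668 > 1 and Σzᵢ/Kᵢ = 1.384 > 1, so g(0) = 0.668 > 0 and g(1) = -0.384 < 0.
Newton iteration, β⁰ = 0.48:
  β = 0.480: g = 0.1089, g' = -0.796 → β = 0.617
  β = 0.617: g = 0.0013, g' = -0.791 → β = 0.618
Converged at β = 0.618.
Then V = β·F = 0.6185·255 = 157.7 mol/h and L = F − V = 97.3 mol/h.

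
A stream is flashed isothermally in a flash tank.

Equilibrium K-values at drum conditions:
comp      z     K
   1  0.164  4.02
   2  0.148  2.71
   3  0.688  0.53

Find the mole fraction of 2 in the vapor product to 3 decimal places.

y_2 = 0.247

Newton iteration, ψ⁰ = 0.5:
  ψ = 0.500: g = -0.0889, g' = -0.623 → ψ = 0.357
  ψ = 0.357: g = 0.0068, g' = -0.732 → ψ = 0.366
  ψ = 0.366: g = 0.0000, g' = -0.722 → ψ = 0.367
Converged at ψ = 0.367.
Compositions from xᵢ = zᵢ/(1+ψ(Kᵢ−1)), yᵢ = Kᵢxᵢ:
  1: x = 0.078, y = 0.313
  2: x = 0.091, y = 0.247
  3: x = 0.831, y = 0.441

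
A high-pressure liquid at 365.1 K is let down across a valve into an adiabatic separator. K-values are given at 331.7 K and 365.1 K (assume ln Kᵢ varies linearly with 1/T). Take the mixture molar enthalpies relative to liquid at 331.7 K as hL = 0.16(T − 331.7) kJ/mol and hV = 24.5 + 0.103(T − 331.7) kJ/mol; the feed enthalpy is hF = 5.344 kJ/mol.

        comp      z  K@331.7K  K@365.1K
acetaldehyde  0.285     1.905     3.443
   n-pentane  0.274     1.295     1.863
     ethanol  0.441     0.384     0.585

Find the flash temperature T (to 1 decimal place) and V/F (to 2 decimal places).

T = 333.0 K, V/F = 0.21

Adiabatic flash: solve Rachford–Rice at each trial T, then check hF = ψ·hV(T) + (1−ψ)·hL(T).
  T = 331.7 K: K = (1.905, 1.295, 0.384), RR gives ψ = 0.163, H_out = 3.988 kJ/mol
  T = 365.1 K: K = (3.443, 1.863, 0.585), RR gives ψ = 1.000, H_out = 27.940 kJ/mol
  T = 348.4 K: K = (2.598, 1.567, 0.479), RR gives ψ = 0.628, H_out = 17.465 kJ/mol
  T = 340.0 K: K = (2.231, 1.427, 0.430), RR gives ψ = 0.419, H_out = 11.404 kJ/mol
  T = 335.9 K: K = (2.066, 1.361, 0.407), RR gives ψ = 0.302, H_out = 8.010 kJ/mol
  T = 333.8 K: K = (1.984, 1.328, 0.395), RR gives ψ = 0.236, H_out = 6.084 kJ/mol
  T = 332.8 K: K = (1.946, 1.312, 0.390), RR gives ψ = 0.202, H_out = 5.110 kJ/mol
Linear interpolation between T = 332.8 (H_out = 5.110) and T = 333.8 (H_out = 6.084) on hF = 5.344 gives T ≈ 333.0 K, at which ψ = 0.21.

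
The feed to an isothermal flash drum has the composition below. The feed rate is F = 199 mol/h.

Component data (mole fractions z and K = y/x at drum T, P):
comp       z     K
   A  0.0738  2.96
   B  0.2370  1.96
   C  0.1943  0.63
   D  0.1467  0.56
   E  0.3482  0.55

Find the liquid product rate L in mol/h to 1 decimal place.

L = 170.2 mol/h

Rachford–Rice: g(β) = Σ zᵢ(Kᵢ−1)/(1+β(Kᵢ−1)) = 0.
Check two-phase: ΣzᵢKᵢ = 1.0790 > 1 and Σzᵢ/Kᵢ = 1.3493 > 1, so g(0) = 0.0790 > 0 and g(1) = -0.3493 < 0.
Iterate (Newton) starting at β = 0.5:
  β = 0.5000: g = -0.14636, g' = -0.3762 → β = 0.1109
  β = 0.1109: g = 0.01670, g' = -0.5081 → β = 0.1438
  β = 0.1438: g = 0.00041, g' = -0.4839 → β = 0.1446
Converged at β = 0.1446.
Then V = β·F = 0.1446·199 = 28.8 mol/h and L = F − V = 170.2 mol/h.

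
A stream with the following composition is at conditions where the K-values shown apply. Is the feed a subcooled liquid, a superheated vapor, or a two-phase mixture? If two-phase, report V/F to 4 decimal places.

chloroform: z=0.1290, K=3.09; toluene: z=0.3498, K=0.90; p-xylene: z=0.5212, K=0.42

ΣzᵢKᵢ = 0.9323; Σzᵢ/Kᵢ = 1.6714.
Since ΣzᵢKᵢ < 1 the mixture is below its bubble point — single liquid phase.

subcooled liquid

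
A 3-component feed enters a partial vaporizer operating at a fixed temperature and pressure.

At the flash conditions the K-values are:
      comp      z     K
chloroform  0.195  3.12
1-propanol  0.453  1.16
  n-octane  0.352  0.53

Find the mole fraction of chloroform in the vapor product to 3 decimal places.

Rachford–Rice: g(V/F) = Σ zᵢ(Kᵢ−1)/(1+V/F(Kᵢ−1)) = 0.
Check two-phase: ΣzᵢKᵢ = 1.320 > 1 and Σzᵢ/Kᵢ = 1.117 > 1, so g(0) = 0.320 > 0 and g(1) = -0.117 < 0.
Iterate (Newton) starting at V/F = 0.5:
  V/F = 0.500: g = 0.0515, g' = -0.349 → V/F = 0.648
  V/F = 0.648: g = 0.0021, g' = -0.326 → V/F = 0.654
Converged at V/F = 0.654.
Compositions from xᵢ = zᵢ/(1+V/F(Kᵢ−1)), yᵢ = Kᵢxᵢ:
  chloroform: x = 0.082, y = 0.255
  1-propanol: x = 0.410, y = 0.476
  n-octane: x = 0.508, y = 0.269

y_chloroform = 0.255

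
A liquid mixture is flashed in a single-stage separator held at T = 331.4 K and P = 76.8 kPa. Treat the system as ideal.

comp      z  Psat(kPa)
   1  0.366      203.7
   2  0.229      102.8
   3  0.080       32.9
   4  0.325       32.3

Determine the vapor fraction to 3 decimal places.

Raoult's law: Kᵢ = Pᵢˢᵃᵗ/P = Pᵢˢᵃᵗ/76.8.
  K_1 = 203.7/76.8 = 2.65234, K_2 = 102.8/76.8 = 1.33854, K_3 = 32.9/76.8 = 0.42839, K_4 = 32.3/76.8 = 0.42057
Iterate (Newton) starting at ψ = 0.5:
  ψ = 0.500: g = 0.0683, g' = -0.586 → ψ = 0.617
Converged at ψ = 0.617.

ψ = 0.617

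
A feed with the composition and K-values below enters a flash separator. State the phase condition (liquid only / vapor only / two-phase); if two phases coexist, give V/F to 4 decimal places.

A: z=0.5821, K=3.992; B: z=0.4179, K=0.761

vapor only

ΣzᵢKᵢ = 2.6418; Σzᵢ/Kᵢ = 0.6950.
Since Σzᵢ/Kᵢ < 1 the mixture is above its dew point — single vapor phase.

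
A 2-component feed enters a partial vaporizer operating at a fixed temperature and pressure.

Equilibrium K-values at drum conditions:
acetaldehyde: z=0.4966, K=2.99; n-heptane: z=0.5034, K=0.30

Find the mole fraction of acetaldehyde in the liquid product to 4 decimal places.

Material balance + equilibrium reduce to Σ zᵢ(Kᵢ−1)/(1+ψ(Kᵢ−1)) = 0.
Check two-phase: ΣzᵢKᵢ = 1.6359 > 1 and Σzᵢ/Kᵢ = 1.8441 > 1, so g(0) = 0.6359 > 0 and g(1) = -0.8441 < 0.
Binary case is linear: z₁(K₁−1)(1+ψ(K₂−1)) + z₂(K₂−1)(1+ψ(K₁−1)) = 0
⇒ ψ = [z₁(K₁−1)+z₂(K₂−1)] / [−(K₁−1)(K₂−1)] = 0.63585/1.39300 = 0.4565
Compositions from xᵢ = zᵢ/(1+ψ(Kᵢ−1)), yᵢ = Kᵢxᵢ:
  acetaldehyde: x = 0.2602, y = 0.7781
  n-heptane: x = 0.7398, y = 0.2219

x_acetaldehyde = 0.2602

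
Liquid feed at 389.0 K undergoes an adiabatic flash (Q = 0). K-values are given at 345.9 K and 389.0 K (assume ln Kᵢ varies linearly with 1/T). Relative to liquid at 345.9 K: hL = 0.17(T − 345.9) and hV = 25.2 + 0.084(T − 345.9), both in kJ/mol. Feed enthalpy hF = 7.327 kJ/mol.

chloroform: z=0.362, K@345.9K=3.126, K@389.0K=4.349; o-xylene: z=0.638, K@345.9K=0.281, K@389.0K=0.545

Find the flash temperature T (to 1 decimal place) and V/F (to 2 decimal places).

T = 352.6 K, V/F = 0.25

Adiabatic flash: solve Rachford–Rice at each trial T, then check hF = ψ·hV(T) + (1−ψ)·hL(T).
  T = 345.9 K: K = (3.126, 0.281), RR gives ψ = 0.203, H_out = 5.125 kJ/mol
  T = 389.0 K: K = (4.349, 0.545), RR gives ψ = 0.605, H_out = 20.333 kJ/mol
  T = 367.4 K: K = (3.722, 0.399), RR gives ψ = 0.368, H_out = 12.239 kJ/mol
  T = 356.6 K: K = (3.418, 0.336), RR gives ψ = 0.282, H_out = 8.655 kJ/mol
  T = 351.2 K: K = (3.270, 0.308), RR gives ψ = 0.242, H_out = 6.881 kJ/mol
  T = 353.9 K: K = (3.344, 0.322), RR gives ψ = 0.261, H_out = 7.769 kJ/mol
  T = 352.5 K: K = (3.305, 0.314), RR gives ψ = 0.251, H_out = 7.309 kJ/mol
Linear interpolation between T = 352.5 (H_out = 7.309) and T = 353.9 (H_out = 7.769) on hF = 7.327 gives T ≈ 352.6 K, at which ψ = 0.25.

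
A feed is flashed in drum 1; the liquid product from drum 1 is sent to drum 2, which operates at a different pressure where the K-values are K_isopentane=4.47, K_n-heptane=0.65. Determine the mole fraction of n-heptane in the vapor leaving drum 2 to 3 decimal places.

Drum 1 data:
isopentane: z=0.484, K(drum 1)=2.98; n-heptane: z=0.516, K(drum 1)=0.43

y_n-heptane (drum 2) = 0.590

Drum 1:
Material balance + equilibrium reduce to Σ zᵢ(Kᵢ−1)/(1+ψ₁(Kᵢ−1)) = 0.
g(0) = ΣzᵢKᵢ − 1 = 0.664 and g(1) = 1 − Σzᵢ/Kᵢ = -0.362, so a root lies in (0, 1).
Binary case is linear: z₁(K₁−1)(1+ψ₁(K₂−1)) + z₂(K₂−1)(1+ψ₁(K₁−1)) = 0
⇒ ψ₁ = [z₁(K₁−1)+z₂(K₂−1)] / [−(K₁−1)(K₂−1)] = 0.6642/1.1286 = 0.589
Drum-1 compositions:
  isopentane: x = 0.224, y = 0.666
  n-heptane: x = 0.776, y = 0.334
Drum-2 feed = drum-1 liquid: z₂ = (0.2235, 0.7765).
Drum 2:
Let ψ₂ = V/F and solve Σ zᵢ(Kᵢ−1)/(1+ψ₂(Kᵢ−1)) = 0.
Feasibility: ΣzᵢKᵢ = 1.504, Σzᵢ/Kᵢ = 1.245 — both > 1, two phases present.
Binary case is linear: z₁(K₁−1)(1+ψ₂(K₂−1)) + z₂(K₂−1)(1+ψ₂(K₁−1)) = 0
⇒ ψ₂ = [z₁(K₁−1)+z₂(K₂−1)] / [−(K₁−1)(K₂−1)] = 0.5039/1.2145 = 0.415
  isopentane: x = 0.092, y = 0.410
  n-heptane: x = 0.908, y = 0.590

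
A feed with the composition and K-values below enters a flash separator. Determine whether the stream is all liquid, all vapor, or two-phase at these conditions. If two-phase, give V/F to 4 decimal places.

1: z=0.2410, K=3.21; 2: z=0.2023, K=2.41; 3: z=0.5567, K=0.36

ΣzᵢKᵢ = 1.4616; Σzᵢ/Kᵢ = 1.7054.
Both exceed 1, so a two-phase solution exists.
Material balance + equilibrium reduce to Σ zᵢ(Kᵢ−1)/(1+ψ(Kᵢ−1)) = 0.
Newton–Raphson from ψ = 0.5:
  ψ = 0.5000: g = -0.10363, g' = -0.8971 → ψ = 0.3845
  ψ = 0.3845: g = 0.00034, g' = -0.9143 → ψ = 0.3849
Converged at ψ = 0.3849.

two-phase, V/F = 0.3849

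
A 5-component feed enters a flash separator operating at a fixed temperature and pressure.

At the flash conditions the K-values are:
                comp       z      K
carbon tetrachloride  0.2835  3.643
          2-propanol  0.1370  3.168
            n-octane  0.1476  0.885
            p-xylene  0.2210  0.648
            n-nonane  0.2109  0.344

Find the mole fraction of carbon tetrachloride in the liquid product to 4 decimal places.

Rachford–Rice: g(ψ) = Σ zᵢ(Kᵢ−1)/(1+ψ(Kᵢ−1)) = 0.
Check two-phase: ΣzᵢKᵢ = 1.8132 > 1 and Σzᵢ/Kᵢ = 1.2420 > 1, so g(0) = 0.8132 > 0 and g(1) = -0.2420 < 0.
Iterate (Newton) starting at ψ = 0.5:
  ψ = 0.5000: g = 0.14699, g' = -0.7592 → ψ = 0.6936
  ψ = 0.6936: g = 0.00788, g' = -0.7052 → ψ = 0.7048
Converged at ψ = 0.7048.
Compositions from xᵢ = zᵢ/(1+ψ(Kᵢ−1)), yᵢ = Kᵢxᵢ:
  carbon tetrachloride: x = 0.0990, y = 0.3608
  2-propanol: x = 0.0542, y = 0.1717
  n-octane: x = 0.1606, y = 0.1421
  p-xylene: x = 0.2939, y = 0.1905
  n-nonane: x = 0.3922, y = 0.1349

x_carbon tetrachloride = 0.0990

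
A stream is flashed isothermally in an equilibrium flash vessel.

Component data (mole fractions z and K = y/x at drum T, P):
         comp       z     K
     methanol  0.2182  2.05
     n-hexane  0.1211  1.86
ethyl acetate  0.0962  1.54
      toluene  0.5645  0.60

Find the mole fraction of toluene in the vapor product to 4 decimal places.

y_toluene = 0.4112

Rachford–Rice: g(V/F) = Σ zᵢ(Kᵢ−1)/(1+V/F(Kᵢ−1)) = 0.
g(0) = ΣzᵢKᵢ − 1 = 0.1594 and g(1) = 1 − Σzᵢ/Kᵢ = -0.1748, so a root lies in (0, 1).
Iterate (Newton) starting at V/F = 0.3:
  V/F = 0.3000: g = 0.04513, g' = -0.3331 → V/F = 0.4355
  V/F = 0.4355: g = 0.00162, g' = -0.3115 → V/F = 0.4407
Converged at V/F = 0.4407.
Compositions from xᵢ = zᵢ/(1+V/F(Kᵢ−1)), yᵢ = Kᵢxᵢ:
  methanol: x = 0.1492, y = 0.3058
  n-hexane: x = 0.0878, y = 0.1633
  ethyl acetate: x = 0.0777, y = 0.1197
  toluene: x = 0.6853, y = 0.4112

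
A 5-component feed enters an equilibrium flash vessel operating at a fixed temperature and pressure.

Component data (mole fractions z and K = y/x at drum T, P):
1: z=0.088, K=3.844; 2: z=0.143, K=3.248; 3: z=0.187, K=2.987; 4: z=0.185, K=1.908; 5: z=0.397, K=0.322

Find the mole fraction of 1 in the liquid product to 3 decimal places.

Let ψ = V/F and solve Σ zᵢ(Kᵢ−1)/(1+ψ(Kᵢ−1)) = 0.
Check two-phase: ΣzᵢKᵢ = 1.842 > 1 and Σzᵢ/Kᵢ = 1.459 > 1, so g(0) = 0.842 > 0 and g(1) = -0.459 < 0.
Iterate (Newton) starting at ψ = 0.5:
  ψ = 0.500: g = 0.1494, g' = -0.957 → ψ = 0.656
  ψ = 0.656: g = -0.0010, g' = -0.996 → ψ = 0.655
Converged at ψ = 0.655.
Compositions from xᵢ = zᵢ/(1+ψ(Kᵢ−1)), yᵢ = Kᵢxᵢ:
  1: x = 0.031, y = 0.118
  2: x = 0.058, y = 0.188
  3: x = 0.081, y = 0.243
  4: x = 0.116, y = 0.221
  5: x = 0.714, y = 0.230

x_1 = 0.031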